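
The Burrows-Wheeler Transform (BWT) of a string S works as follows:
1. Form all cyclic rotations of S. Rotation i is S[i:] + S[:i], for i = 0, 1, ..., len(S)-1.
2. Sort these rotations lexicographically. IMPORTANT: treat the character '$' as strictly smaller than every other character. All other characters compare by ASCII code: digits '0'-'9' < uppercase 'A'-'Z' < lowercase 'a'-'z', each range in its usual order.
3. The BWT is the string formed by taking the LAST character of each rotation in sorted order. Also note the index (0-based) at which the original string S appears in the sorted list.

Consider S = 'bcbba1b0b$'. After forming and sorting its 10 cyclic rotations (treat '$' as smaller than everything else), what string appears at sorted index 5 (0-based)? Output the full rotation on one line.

Answer: b0b$bcbba1

Derivation:
All 10 rotations (rotation i = S[i:]+S[:i]):
  rot[0] = bcbba1b0b$
  rot[1] = cbba1b0b$b
  rot[2] = bba1b0b$bc
  rot[3] = ba1b0b$bcb
  rot[4] = a1b0b$bcbb
  rot[5] = 1b0b$bcbba
  rot[6] = b0b$bcbba1
  rot[7] = 0b$bcbba1b
  rot[8] = b$bcbba1b0
  rot[9] = $bcbba1b0b
Sorted (with $ < everything):
  sorted[0] = $bcbba1b0b
  sorted[1] = 0b$bcbba1b
  sorted[2] = 1b0b$bcbba
  sorted[3] = a1b0b$bcbb
  sorted[4] = b$bcbba1b0
  sorted[5] = b0b$bcbba1
  sorted[6] = ba1b0b$bcb
  sorted[7] = bba1b0b$bc
  sorted[8] = bcbba1b0b$
  sorted[9] = cbba1b0b$b
sorted[5] = b0b$bcbba1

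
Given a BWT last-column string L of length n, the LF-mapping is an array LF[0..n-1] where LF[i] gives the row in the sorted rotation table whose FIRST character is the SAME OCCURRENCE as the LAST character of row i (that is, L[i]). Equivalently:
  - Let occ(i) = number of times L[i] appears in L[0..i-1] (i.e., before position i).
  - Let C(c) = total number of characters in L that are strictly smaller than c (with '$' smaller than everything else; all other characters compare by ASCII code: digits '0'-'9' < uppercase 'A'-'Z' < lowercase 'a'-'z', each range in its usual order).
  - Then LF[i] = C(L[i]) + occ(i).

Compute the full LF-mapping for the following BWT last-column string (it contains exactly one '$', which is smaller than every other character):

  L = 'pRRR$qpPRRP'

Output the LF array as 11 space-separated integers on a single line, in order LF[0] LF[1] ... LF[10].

Answer: 8 3 4 5 0 10 9 1 6 7 2

Derivation:
Char counts: '$':1, 'P':2, 'R':5, 'p':2, 'q':1
C (first-col start): C('$')=0, C('P')=1, C('R')=3, C('p')=8, C('q')=10
L[0]='p': occ=0, LF[0]=C('p')+0=8+0=8
L[1]='R': occ=0, LF[1]=C('R')+0=3+0=3
L[2]='R': occ=1, LF[2]=C('R')+1=3+1=4
L[3]='R': occ=2, LF[3]=C('R')+2=3+2=5
L[4]='$': occ=0, LF[4]=C('$')+0=0+0=0
L[5]='q': occ=0, LF[5]=C('q')+0=10+0=10
L[6]='p': occ=1, LF[6]=C('p')+1=8+1=9
L[7]='P': occ=0, LF[7]=C('P')+0=1+0=1
L[8]='R': occ=3, LF[8]=C('R')+3=3+3=6
L[9]='R': occ=4, LF[9]=C('R')+4=3+4=7
L[10]='P': occ=1, LF[10]=C('P')+1=1+1=2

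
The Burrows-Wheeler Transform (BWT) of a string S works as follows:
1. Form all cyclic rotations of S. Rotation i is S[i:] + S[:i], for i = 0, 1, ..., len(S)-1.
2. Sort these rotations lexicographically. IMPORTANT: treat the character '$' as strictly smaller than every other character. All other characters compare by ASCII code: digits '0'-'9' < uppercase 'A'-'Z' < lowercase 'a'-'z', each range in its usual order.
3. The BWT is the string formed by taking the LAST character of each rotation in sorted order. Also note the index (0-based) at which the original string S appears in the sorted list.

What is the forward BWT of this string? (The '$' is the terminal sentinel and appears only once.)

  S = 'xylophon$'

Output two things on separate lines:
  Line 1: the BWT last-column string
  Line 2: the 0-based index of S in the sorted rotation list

All 9 rotations (rotation i = S[i:]+S[:i]):
  rot[0] = xylophon$
  rot[1] = ylophon$x
  rot[2] = lophon$xy
  rot[3] = ophon$xyl
  rot[4] = phon$xylo
  rot[5] = hon$xylop
  rot[6] = on$xyloph
  rot[7] = n$xylopho
  rot[8] = $xylophon
Sorted (with $ < everything):
  sorted[0] = $xylophon  (last char: 'n')
  sorted[1] = hon$xylop  (last char: 'p')
  sorted[2] = lophon$xy  (last char: 'y')
  sorted[3] = n$xylopho  (last char: 'o')
  sorted[4] = on$xyloph  (last char: 'h')
  sorted[5] = ophon$xyl  (last char: 'l')
  sorted[6] = phon$xylo  (last char: 'o')
  sorted[7] = xylophon$  (last char: '$')
  sorted[8] = ylophon$x  (last char: 'x')
Last column: npyohlo$x
Original string S is at sorted index 7

Answer: npyohlo$x
7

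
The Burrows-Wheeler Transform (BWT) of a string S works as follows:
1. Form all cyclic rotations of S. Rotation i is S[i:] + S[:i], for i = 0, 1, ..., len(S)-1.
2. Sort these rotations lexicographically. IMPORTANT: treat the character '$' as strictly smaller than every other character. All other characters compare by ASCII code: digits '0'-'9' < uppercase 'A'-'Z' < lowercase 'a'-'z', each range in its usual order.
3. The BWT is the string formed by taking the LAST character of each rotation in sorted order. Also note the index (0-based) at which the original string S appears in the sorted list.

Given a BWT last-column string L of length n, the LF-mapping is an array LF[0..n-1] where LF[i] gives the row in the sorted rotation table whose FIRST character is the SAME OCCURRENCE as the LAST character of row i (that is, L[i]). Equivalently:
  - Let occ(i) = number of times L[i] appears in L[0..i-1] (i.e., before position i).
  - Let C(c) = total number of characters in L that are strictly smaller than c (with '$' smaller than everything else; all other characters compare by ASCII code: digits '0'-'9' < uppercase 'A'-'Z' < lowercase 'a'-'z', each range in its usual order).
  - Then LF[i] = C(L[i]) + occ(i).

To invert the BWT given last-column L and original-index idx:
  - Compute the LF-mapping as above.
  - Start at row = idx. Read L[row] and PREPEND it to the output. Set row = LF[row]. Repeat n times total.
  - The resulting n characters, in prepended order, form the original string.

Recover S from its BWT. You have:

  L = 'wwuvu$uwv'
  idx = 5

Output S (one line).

LF mapping: 6 7 1 4 2 0 3 8 5
Walk LF starting at row 5, prepending L[row]:
  step 1: row=5, L[5]='$', prepend. Next row=LF[5]=0
  step 2: row=0, L[0]='w', prepend. Next row=LF[0]=6
  step 3: row=6, L[6]='u', prepend. Next row=LF[6]=3
  step 4: row=3, L[3]='v', prepend. Next row=LF[3]=4
  step 5: row=4, L[4]='u', prepend. Next row=LF[4]=2
  step 6: row=2, L[2]='u', prepend. Next row=LF[2]=1
  step 7: row=1, L[1]='w', prepend. Next row=LF[1]=7
  step 8: row=7, L[7]='w', prepend. Next row=LF[7]=8
  step 9: row=8, L[8]='v', prepend. Next row=LF[8]=5
Reversed output: vwwuuvuw$

Answer: vwwuuvuw$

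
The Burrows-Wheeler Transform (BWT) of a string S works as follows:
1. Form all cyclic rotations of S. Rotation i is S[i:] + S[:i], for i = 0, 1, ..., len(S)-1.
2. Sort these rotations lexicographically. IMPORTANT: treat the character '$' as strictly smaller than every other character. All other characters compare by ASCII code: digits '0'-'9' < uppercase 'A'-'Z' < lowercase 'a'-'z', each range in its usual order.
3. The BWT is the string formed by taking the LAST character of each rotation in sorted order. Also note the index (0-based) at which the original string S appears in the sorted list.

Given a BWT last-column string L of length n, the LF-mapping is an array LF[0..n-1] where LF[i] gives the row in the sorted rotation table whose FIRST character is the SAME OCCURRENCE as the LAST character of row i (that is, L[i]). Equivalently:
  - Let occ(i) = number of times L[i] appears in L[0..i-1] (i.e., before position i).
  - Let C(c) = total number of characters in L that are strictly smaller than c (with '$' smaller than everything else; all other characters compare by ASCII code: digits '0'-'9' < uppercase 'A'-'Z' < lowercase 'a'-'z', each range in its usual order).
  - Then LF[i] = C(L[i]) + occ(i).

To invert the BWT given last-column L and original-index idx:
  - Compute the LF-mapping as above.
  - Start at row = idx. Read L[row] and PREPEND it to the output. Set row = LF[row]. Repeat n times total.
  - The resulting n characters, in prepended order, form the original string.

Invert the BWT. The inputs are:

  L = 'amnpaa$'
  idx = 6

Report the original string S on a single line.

LF mapping: 1 4 5 6 2 3 0
Walk LF starting at row 6, prepending L[row]:
  step 1: row=6, L[6]='$', prepend. Next row=LF[6]=0
  step 2: row=0, L[0]='a', prepend. Next row=LF[0]=1
  step 3: row=1, L[1]='m', prepend. Next row=LF[1]=4
  step 4: row=4, L[4]='a', prepend. Next row=LF[4]=2
  step 5: row=2, L[2]='n', prepend. Next row=LF[2]=5
  step 6: row=5, L[5]='a', prepend. Next row=LF[5]=3
  step 7: row=3, L[3]='p', prepend. Next row=LF[3]=6
Reversed output: panama$

Answer: panama$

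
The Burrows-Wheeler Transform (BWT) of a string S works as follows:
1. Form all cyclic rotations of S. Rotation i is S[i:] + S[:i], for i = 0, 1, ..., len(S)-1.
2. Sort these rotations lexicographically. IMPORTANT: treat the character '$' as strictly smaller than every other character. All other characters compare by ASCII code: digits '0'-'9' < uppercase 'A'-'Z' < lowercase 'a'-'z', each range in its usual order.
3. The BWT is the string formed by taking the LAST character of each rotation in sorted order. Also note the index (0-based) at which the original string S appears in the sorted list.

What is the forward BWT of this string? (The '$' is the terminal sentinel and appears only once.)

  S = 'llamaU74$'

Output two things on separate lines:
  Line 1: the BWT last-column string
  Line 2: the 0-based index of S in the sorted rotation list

Answer: 47Uamll$a
7

Derivation:
All 9 rotations (rotation i = S[i:]+S[:i]):
  rot[0] = llamaU74$
  rot[1] = lamaU74$l
  rot[2] = amaU74$ll
  rot[3] = maU74$lla
  rot[4] = aU74$llam
  rot[5] = U74$llama
  rot[6] = 74$llamaU
  rot[7] = 4$llamaU7
  rot[8] = $llamaU74
Sorted (with $ < everything):
  sorted[0] = $llamaU74  (last char: '4')
  sorted[1] = 4$llamaU7  (last char: '7')
  sorted[2] = 74$llamaU  (last char: 'U')
  sorted[3] = U74$llama  (last char: 'a')
  sorted[4] = aU74$llam  (last char: 'm')
  sorted[5] = amaU74$ll  (last char: 'l')
  sorted[6] = lamaU74$l  (last char: 'l')
  sorted[7] = llamaU74$  (last char: '$')
  sorted[8] = maU74$lla  (last char: 'a')
Last column: 47Uamll$a
Original string S is at sorted index 7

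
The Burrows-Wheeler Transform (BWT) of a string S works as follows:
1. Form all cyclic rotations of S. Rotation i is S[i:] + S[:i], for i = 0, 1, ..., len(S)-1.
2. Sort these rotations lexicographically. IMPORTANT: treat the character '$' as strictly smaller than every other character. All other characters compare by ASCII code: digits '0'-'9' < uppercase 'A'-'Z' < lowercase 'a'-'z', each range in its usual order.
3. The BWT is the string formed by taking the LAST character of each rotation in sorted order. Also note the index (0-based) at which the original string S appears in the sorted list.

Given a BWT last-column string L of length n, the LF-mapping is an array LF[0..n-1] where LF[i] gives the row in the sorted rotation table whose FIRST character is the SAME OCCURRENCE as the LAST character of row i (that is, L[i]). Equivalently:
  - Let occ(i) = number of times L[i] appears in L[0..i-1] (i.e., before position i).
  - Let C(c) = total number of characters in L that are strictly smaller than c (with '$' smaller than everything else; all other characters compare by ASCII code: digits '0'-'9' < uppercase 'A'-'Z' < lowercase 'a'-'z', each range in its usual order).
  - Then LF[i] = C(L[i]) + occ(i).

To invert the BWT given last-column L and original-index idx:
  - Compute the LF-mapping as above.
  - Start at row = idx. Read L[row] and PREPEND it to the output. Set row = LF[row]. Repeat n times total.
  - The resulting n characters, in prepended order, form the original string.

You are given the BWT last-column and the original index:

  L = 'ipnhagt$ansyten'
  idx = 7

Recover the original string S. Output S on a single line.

LF mapping: 6 10 7 5 1 4 12 0 2 8 11 14 13 3 9
Walk LF starting at row 7, prepending L[row]:
  step 1: row=7, L[7]='$', prepend. Next row=LF[7]=0
  step 2: row=0, L[0]='i', prepend. Next row=LF[0]=6
  step 3: row=6, L[6]='t', prepend. Next row=LF[6]=12
  step 4: row=12, L[12]='t', prepend. Next row=LF[12]=13
  step 5: row=13, L[13]='e', prepend. Next row=LF[13]=3
  step 6: row=3, L[3]='h', prepend. Next row=LF[3]=5
  step 7: row=5, L[5]='g', prepend. Next row=LF[5]=4
  step 8: row=4, L[4]='a', prepend. Next row=LF[4]=1
  step 9: row=1, L[1]='p', prepend. Next row=LF[1]=10
  step 10: row=10, L[10]='s', prepend. Next row=LF[10]=11
  step 11: row=11, L[11]='y', prepend. Next row=LF[11]=14
  step 12: row=14, L[14]='n', prepend. Next row=LF[14]=9
  step 13: row=9, L[9]='n', prepend. Next row=LF[9]=8
  step 14: row=8, L[8]='a', prepend. Next row=LF[8]=2
  step 15: row=2, L[2]='n', prepend. Next row=LF[2]=7
Reversed output: nannyspaghetti$

Answer: nannyspaghetti$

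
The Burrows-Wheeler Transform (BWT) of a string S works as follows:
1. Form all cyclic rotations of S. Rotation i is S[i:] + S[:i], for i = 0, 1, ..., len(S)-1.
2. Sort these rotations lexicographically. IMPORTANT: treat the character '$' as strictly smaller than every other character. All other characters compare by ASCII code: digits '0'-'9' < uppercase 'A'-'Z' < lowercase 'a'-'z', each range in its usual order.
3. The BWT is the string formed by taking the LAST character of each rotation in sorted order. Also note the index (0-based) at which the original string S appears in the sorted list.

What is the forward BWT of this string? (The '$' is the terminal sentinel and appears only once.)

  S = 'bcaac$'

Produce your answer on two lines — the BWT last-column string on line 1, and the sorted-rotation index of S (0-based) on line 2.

All 6 rotations (rotation i = S[i:]+S[:i]):
  rot[0] = bcaac$
  rot[1] = caac$b
  rot[2] = aac$bc
  rot[3] = ac$bca
  rot[4] = c$bcaa
  rot[5] = $bcaac
Sorted (with $ < everything):
  sorted[0] = $bcaac  (last char: 'c')
  sorted[1] = aac$bc  (last char: 'c')
  sorted[2] = ac$bca  (last char: 'a')
  sorted[3] = bcaac$  (last char: '$')
  sorted[4] = c$bcaa  (last char: 'a')
  sorted[5] = caac$b  (last char: 'b')
Last column: cca$ab
Original string S is at sorted index 3

Answer: cca$ab
3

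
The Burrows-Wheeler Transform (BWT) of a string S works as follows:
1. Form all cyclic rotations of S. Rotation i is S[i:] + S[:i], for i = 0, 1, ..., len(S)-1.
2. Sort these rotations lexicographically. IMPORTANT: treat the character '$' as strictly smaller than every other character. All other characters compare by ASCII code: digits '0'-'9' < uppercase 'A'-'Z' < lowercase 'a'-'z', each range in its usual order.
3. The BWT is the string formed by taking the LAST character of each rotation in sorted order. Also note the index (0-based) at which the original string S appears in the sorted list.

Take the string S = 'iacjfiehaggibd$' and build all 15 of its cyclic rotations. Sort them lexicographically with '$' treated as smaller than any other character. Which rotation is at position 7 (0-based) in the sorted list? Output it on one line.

Answer: fiehaggibd$iacj

Derivation:
All 15 rotations (rotation i = S[i:]+S[:i]):
  rot[0] = iacjfiehaggibd$
  rot[1] = acjfiehaggibd$i
  rot[2] = cjfiehaggibd$ia
  rot[3] = jfiehaggibd$iac
  rot[4] = fiehaggibd$iacj
  rot[5] = iehaggibd$iacjf
  rot[6] = ehaggibd$iacjfi
  rot[7] = haggibd$iacjfie
  rot[8] = aggibd$iacjfieh
  rot[9] = ggibd$iacjfieha
  rot[10] = gibd$iacjfiehag
  rot[11] = ibd$iacjfiehagg
  rot[12] = bd$iacjfiehaggi
  rot[13] = d$iacjfiehaggib
  rot[14] = $iacjfiehaggibd
Sorted (with $ < everything):
  sorted[0] = $iacjfiehaggibd
  sorted[1] = acjfiehaggibd$i
  sorted[2] = aggibd$iacjfieh
  sorted[3] = bd$iacjfiehaggi
  sorted[4] = cjfiehaggibd$ia
  sorted[5] = d$iacjfiehaggib
  sorted[6] = ehaggibd$iacjfi
  sorted[7] = fiehaggibd$iacj
  sorted[8] = ggibd$iacjfieha
  sorted[9] = gibd$iacjfiehag
  sorted[10] = haggibd$iacjfie
  sorted[11] = iacjfiehaggibd$
  sorted[12] = ibd$iacjfiehagg
  sorted[13] = iehaggibd$iacjf
  sorted[14] = jfiehaggibd$iac
sorted[7] = fiehaggibd$iacj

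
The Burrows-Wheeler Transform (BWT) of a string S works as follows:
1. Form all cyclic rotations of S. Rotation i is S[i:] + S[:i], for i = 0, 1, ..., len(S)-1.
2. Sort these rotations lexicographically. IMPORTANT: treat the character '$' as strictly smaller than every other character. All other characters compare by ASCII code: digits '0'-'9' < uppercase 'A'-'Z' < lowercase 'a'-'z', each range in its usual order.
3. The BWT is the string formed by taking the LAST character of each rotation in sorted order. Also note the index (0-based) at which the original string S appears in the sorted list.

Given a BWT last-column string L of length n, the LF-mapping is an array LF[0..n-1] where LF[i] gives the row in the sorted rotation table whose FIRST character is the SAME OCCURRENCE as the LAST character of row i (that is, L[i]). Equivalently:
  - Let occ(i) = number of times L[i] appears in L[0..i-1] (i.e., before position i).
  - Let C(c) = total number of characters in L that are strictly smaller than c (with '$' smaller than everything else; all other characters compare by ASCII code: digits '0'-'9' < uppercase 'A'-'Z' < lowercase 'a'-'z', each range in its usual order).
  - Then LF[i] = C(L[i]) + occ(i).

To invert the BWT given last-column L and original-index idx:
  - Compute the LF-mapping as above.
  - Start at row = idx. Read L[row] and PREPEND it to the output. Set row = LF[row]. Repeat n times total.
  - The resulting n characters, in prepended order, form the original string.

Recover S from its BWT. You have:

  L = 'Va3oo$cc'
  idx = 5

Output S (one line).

Answer: cocoa3V$

Derivation:
LF mapping: 2 3 1 6 7 0 4 5
Walk LF starting at row 5, prepending L[row]:
  step 1: row=5, L[5]='$', prepend. Next row=LF[5]=0
  step 2: row=0, L[0]='V', prepend. Next row=LF[0]=2
  step 3: row=2, L[2]='3', prepend. Next row=LF[2]=1
  step 4: row=1, L[1]='a', prepend. Next row=LF[1]=3
  step 5: row=3, L[3]='o', prepend. Next row=LF[3]=6
  step 6: row=6, L[6]='c', prepend. Next row=LF[6]=4
  step 7: row=4, L[4]='o', prepend. Next row=LF[4]=7
  step 8: row=7, L[7]='c', prepend. Next row=LF[7]=5
Reversed output: cocoa3V$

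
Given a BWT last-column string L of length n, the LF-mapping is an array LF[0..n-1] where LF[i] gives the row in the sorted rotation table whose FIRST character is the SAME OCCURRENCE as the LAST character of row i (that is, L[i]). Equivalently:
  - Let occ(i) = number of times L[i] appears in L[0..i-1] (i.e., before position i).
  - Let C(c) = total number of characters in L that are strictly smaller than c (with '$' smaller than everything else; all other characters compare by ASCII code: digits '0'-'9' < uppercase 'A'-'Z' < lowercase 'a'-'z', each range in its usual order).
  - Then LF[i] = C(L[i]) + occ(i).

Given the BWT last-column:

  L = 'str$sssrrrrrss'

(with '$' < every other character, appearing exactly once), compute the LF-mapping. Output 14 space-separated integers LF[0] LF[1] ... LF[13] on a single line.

Answer: 7 13 1 0 8 9 10 2 3 4 5 6 11 12

Derivation:
Char counts: '$':1, 'r':6, 's':6, 't':1
C (first-col start): C('$')=0, C('r')=1, C('s')=7, C('t')=13
L[0]='s': occ=0, LF[0]=C('s')+0=7+0=7
L[1]='t': occ=0, LF[1]=C('t')+0=13+0=13
L[2]='r': occ=0, LF[2]=C('r')+0=1+0=1
L[3]='$': occ=0, LF[3]=C('$')+0=0+0=0
L[4]='s': occ=1, LF[4]=C('s')+1=7+1=8
L[5]='s': occ=2, LF[5]=C('s')+2=7+2=9
L[6]='s': occ=3, LF[6]=C('s')+3=7+3=10
L[7]='r': occ=1, LF[7]=C('r')+1=1+1=2
L[8]='r': occ=2, LF[8]=C('r')+2=1+2=3
L[9]='r': occ=3, LF[9]=C('r')+3=1+3=4
L[10]='r': occ=4, LF[10]=C('r')+4=1+4=5
L[11]='r': occ=5, LF[11]=C('r')+5=1+5=6
L[12]='s': occ=4, LF[12]=C('s')+4=7+4=11
L[13]='s': occ=5, LF[13]=C('s')+5=7+5=12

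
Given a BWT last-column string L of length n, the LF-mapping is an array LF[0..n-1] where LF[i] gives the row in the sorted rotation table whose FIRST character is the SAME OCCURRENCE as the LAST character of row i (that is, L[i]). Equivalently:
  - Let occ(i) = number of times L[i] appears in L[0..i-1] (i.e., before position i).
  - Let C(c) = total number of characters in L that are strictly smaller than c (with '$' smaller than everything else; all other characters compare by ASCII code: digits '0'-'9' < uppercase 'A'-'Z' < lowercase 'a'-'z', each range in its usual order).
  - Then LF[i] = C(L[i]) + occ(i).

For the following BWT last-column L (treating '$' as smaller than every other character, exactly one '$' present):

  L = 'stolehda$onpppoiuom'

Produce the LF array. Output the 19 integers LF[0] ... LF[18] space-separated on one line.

Char counts: '$':1, 'a':1, 'd':1, 'e':1, 'h':1, 'i':1, 'l':1, 'm':1, 'n':1, 'o':4, 'p':3, 's':1, 't':1, 'u':1
C (first-col start): C('$')=0, C('a')=1, C('d')=2, C('e')=3, C('h')=4, C('i')=5, C('l')=6, C('m')=7, C('n')=8, C('o')=9, C('p')=13, C('s')=16, C('t')=17, C('u')=18
L[0]='s': occ=0, LF[0]=C('s')+0=16+0=16
L[1]='t': occ=0, LF[1]=C('t')+0=17+0=17
L[2]='o': occ=0, LF[2]=C('o')+0=9+0=9
L[3]='l': occ=0, LF[3]=C('l')+0=6+0=6
L[4]='e': occ=0, LF[4]=C('e')+0=3+0=3
L[5]='h': occ=0, LF[5]=C('h')+0=4+0=4
L[6]='d': occ=0, LF[6]=C('d')+0=2+0=2
L[7]='a': occ=0, LF[7]=C('a')+0=1+0=1
L[8]='$': occ=0, LF[8]=C('$')+0=0+0=0
L[9]='o': occ=1, LF[9]=C('o')+1=9+1=10
L[10]='n': occ=0, LF[10]=C('n')+0=8+0=8
L[11]='p': occ=0, LF[11]=C('p')+0=13+0=13
L[12]='p': occ=1, LF[12]=C('p')+1=13+1=14
L[13]='p': occ=2, LF[13]=C('p')+2=13+2=15
L[14]='o': occ=2, LF[14]=C('o')+2=9+2=11
L[15]='i': occ=0, LF[15]=C('i')+0=5+0=5
L[16]='u': occ=0, LF[16]=C('u')+0=18+0=18
L[17]='o': occ=3, LF[17]=C('o')+3=9+3=12
L[18]='m': occ=0, LF[18]=C('m')+0=7+0=7

Answer: 16 17 9 6 3 4 2 1 0 10 8 13 14 15 11 5 18 12 7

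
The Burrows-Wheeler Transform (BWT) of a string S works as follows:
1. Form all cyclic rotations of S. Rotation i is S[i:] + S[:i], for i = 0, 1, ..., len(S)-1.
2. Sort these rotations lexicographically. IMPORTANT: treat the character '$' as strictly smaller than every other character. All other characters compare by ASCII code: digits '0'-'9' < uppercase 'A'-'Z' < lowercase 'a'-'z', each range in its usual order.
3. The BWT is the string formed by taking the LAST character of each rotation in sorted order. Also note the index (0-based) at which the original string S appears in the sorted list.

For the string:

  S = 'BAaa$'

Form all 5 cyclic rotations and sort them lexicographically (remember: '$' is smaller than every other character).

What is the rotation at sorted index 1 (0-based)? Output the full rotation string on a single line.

Answer: Aaa$B

Derivation:
All 5 rotations (rotation i = S[i:]+S[:i]):
  rot[0] = BAaa$
  rot[1] = Aaa$B
  rot[2] = aa$BA
  rot[3] = a$BAa
  rot[4] = $BAaa
Sorted (with $ < everything):
  sorted[0] = $BAaa
  sorted[1] = Aaa$B
  sorted[2] = BAaa$
  sorted[3] = a$BAa
  sorted[4] = aa$BA
sorted[1] = Aaa$B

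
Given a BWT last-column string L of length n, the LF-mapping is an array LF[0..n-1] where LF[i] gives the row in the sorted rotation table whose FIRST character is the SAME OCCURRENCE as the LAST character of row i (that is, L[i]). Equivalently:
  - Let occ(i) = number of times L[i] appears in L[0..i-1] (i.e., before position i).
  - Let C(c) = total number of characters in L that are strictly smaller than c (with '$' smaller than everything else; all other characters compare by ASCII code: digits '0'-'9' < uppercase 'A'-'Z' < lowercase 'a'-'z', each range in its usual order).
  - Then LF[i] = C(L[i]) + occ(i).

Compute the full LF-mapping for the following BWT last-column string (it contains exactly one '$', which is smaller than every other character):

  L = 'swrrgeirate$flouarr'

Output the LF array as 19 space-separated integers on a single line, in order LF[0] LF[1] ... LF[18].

Char counts: '$':1, 'a':2, 'e':2, 'f':1, 'g':1, 'i':1, 'l':1, 'o':1, 'r':5, 's':1, 't':1, 'u':1, 'w':1
C (first-col start): C('$')=0, C('a')=1, C('e')=3, C('f')=5, C('g')=6, C('i')=7, C('l')=8, C('o')=9, C('r')=10, C('s')=15, C('t')=16, C('u')=17, C('w')=18
L[0]='s': occ=0, LF[0]=C('s')+0=15+0=15
L[1]='w': occ=0, LF[1]=C('w')+0=18+0=18
L[2]='r': occ=0, LF[2]=C('r')+0=10+0=10
L[3]='r': occ=1, LF[3]=C('r')+1=10+1=11
L[4]='g': occ=0, LF[4]=C('g')+0=6+0=6
L[5]='e': occ=0, LF[5]=C('e')+0=3+0=3
L[6]='i': occ=0, LF[6]=C('i')+0=7+0=7
L[7]='r': occ=2, LF[7]=C('r')+2=10+2=12
L[8]='a': occ=0, LF[8]=C('a')+0=1+0=1
L[9]='t': occ=0, LF[9]=C('t')+0=16+0=16
L[10]='e': occ=1, LF[10]=C('e')+1=3+1=4
L[11]='$': occ=0, LF[11]=C('$')+0=0+0=0
L[12]='f': occ=0, LF[12]=C('f')+0=5+0=5
L[13]='l': occ=0, LF[13]=C('l')+0=8+0=8
L[14]='o': occ=0, LF[14]=C('o')+0=9+0=9
L[15]='u': occ=0, LF[15]=C('u')+0=17+0=17
L[16]='a': occ=1, LF[16]=C('a')+1=1+1=2
L[17]='r': occ=3, LF[17]=C('r')+3=10+3=13
L[18]='r': occ=4, LF[18]=C('r')+4=10+4=14

Answer: 15 18 10 11 6 3 7 12 1 16 4 0 5 8 9 17 2 13 14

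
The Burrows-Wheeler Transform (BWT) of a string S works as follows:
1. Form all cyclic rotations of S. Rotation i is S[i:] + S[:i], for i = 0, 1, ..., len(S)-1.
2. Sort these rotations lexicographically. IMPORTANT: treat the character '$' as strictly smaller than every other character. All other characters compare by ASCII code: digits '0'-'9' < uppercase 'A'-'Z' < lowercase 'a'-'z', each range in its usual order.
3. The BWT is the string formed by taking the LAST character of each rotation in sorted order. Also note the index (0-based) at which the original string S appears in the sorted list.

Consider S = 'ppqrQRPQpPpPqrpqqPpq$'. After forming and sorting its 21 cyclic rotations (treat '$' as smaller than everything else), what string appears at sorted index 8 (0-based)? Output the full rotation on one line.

All 21 rotations (rotation i = S[i:]+S[:i]):
  rot[0] = ppqrQRPQpPpPqrpqqPpq$
  rot[1] = pqrQRPQpPpPqrpqqPpq$p
  rot[2] = qrQRPQpPpPqrpqqPpq$pp
  rot[3] = rQRPQpPpPqrpqqPpq$ppq
  rot[4] = QRPQpPpPqrpqqPpq$ppqr
  rot[5] = RPQpPpPqrpqqPpq$ppqrQ
  rot[6] = PQpPpPqrpqqPpq$ppqrQR
  rot[7] = QpPpPqrpqqPpq$ppqrQRP
  rot[8] = pPpPqrpqqPpq$ppqrQRPQ
  rot[9] = PpPqrpqqPpq$ppqrQRPQp
  rot[10] = pPqrpqqPpq$ppqrQRPQpP
  rot[11] = PqrpqqPpq$ppqrQRPQpPp
  rot[12] = qrpqqPpq$ppqrQRPQpPpP
  rot[13] = rpqqPpq$ppqrQRPQpPpPq
  rot[14] = pqqPpq$ppqrQRPQpPpPqr
  rot[15] = qqPpq$ppqrQRPQpPpPqrp
  rot[16] = qPpq$ppqrQRPQpPpPqrpq
  rot[17] = Ppq$ppqrQRPQpPpPqrpqq
  rot[18] = pq$ppqrQRPQpPpPqrpqqP
  rot[19] = q$ppqrQRPQpPpPqrpqqPp
  rot[20] = $ppqrQRPQpPpPqrpqqPpq
Sorted (with $ < everything):
  sorted[0] = $ppqrQRPQpPpPqrpqqPpq
  sorted[1] = PQpPpPqrpqqPpq$ppqrQR
  sorted[2] = PpPqrpqqPpq$ppqrQRPQp
  sorted[3] = Ppq$ppqrQRPQpPpPqrpqq
  sorted[4] = PqrpqqPpq$ppqrQRPQpPp
  sorted[5] = QRPQpPpPqrpqqPpq$ppqr
  sorted[6] = QpPpPqrpqqPpq$ppqrQRP
  sorted[7] = RPQpPpPqrpqqPpq$ppqrQ
  sorted[8] = pPpPqrpqqPpq$ppqrQRPQ
  sorted[9] = pPqrpqqPpq$ppqrQRPQpP
  sorted[10] = ppqrQRPQpPpPqrpqqPpq$
  sorted[11] = pq$ppqrQRPQpPpPqrpqqP
  sorted[12] = pqqPpq$ppqrQRPQpPpPqr
  sorted[13] = pqrQRPQpPpPqrpqqPpq$p
  sorted[14] = q$ppqrQRPQpPpPqrpqqPp
  sorted[15] = qPpq$ppqrQRPQpPpPqrpq
  sorted[16] = qqPpq$ppqrQRPQpPpPqrp
  sorted[17] = qrQRPQpPpPqrpqqPpq$pp
  sorted[18] = qrpqqPpq$ppqrQRPQpPpP
  sorted[19] = rQRPQpPpPqrpqqPpq$ppq
  sorted[20] = rpqqPpq$ppqrQRPQpPpPq
sorted[8] = pPpPqrpqqPpq$ppqrQRPQ

Answer: pPpPqrpqqPpq$ppqrQRPQ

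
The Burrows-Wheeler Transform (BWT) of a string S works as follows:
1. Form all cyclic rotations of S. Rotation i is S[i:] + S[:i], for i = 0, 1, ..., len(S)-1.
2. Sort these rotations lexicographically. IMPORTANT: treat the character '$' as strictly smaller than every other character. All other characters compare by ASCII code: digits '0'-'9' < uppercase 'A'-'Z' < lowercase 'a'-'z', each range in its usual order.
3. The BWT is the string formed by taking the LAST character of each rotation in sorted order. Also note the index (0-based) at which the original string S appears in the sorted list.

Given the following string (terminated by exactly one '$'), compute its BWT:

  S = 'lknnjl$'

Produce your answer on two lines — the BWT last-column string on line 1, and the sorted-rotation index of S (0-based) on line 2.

All 7 rotations (rotation i = S[i:]+S[:i]):
  rot[0] = lknnjl$
  rot[1] = knnjl$l
  rot[2] = nnjl$lk
  rot[3] = njl$lkn
  rot[4] = jl$lknn
  rot[5] = l$lknnj
  rot[6] = $lknnjl
Sorted (with $ < everything):
  sorted[0] = $lknnjl  (last char: 'l')
  sorted[1] = jl$lknn  (last char: 'n')
  sorted[2] = knnjl$l  (last char: 'l')
  sorted[3] = l$lknnj  (last char: 'j')
  sorted[4] = lknnjl$  (last char: '$')
  sorted[5] = njl$lkn  (last char: 'n')
  sorted[6] = nnjl$lk  (last char: 'k')
Last column: lnlj$nk
Original string S is at sorted index 4

Answer: lnlj$nk
4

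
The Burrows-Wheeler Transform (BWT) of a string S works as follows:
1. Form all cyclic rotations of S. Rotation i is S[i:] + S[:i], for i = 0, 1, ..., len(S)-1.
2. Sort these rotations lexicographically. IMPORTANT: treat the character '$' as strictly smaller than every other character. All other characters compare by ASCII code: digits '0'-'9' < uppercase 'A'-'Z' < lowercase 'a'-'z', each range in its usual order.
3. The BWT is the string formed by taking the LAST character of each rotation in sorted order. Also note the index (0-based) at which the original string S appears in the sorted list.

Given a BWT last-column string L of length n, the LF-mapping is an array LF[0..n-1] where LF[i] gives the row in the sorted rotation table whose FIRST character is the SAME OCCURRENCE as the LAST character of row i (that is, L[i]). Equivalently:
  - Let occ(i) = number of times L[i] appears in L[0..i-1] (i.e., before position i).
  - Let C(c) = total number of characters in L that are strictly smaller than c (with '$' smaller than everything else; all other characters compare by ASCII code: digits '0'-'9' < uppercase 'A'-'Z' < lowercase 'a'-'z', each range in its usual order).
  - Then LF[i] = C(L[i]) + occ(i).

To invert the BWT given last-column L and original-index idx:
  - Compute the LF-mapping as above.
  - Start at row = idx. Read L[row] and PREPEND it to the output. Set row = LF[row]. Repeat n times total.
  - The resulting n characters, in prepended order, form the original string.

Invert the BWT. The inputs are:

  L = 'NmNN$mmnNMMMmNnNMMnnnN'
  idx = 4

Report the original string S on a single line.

LF mapping: 6 13 7 8 0 14 15 17 9 1 2 3 16 10 18 11 4 5 19 20 21 12
Walk LF starting at row 4, prepending L[row]:
  step 1: row=4, L[4]='$', prepend. Next row=LF[4]=0
  step 2: row=0, L[0]='N', prepend. Next row=LF[0]=6
  step 3: row=6, L[6]='m', prepend. Next row=LF[6]=15
  step 4: row=15, L[15]='N', prepend. Next row=LF[15]=11
  step 5: row=11, L[11]='M', prepend. Next row=LF[11]=3
  step 6: row=3, L[3]='N', prepend. Next row=LF[3]=8
  step 7: row=8, L[8]='N', prepend. Next row=LF[8]=9
  step 8: row=9, L[9]='M', prepend. Next row=LF[9]=1
  step 9: row=1, L[1]='m', prepend. Next row=LF[1]=13
  step 10: row=13, L[13]='N', prepend. Next row=LF[13]=10
  step 11: row=10, L[10]='M', prepend. Next row=LF[10]=2
  step 12: row=2, L[2]='N', prepend. Next row=LF[2]=7
  step 13: row=7, L[7]='n', prepend. Next row=LF[7]=17
  step 14: row=17, L[17]='M', prepend. Next row=LF[17]=5
  step 15: row=5, L[5]='m', prepend. Next row=LF[5]=14
  step 16: row=14, L[14]='n', prepend. Next row=LF[14]=18
  step 17: row=18, L[18]='n', prepend. Next row=LF[18]=19
  step 18: row=19, L[19]='n', prepend. Next row=LF[19]=20
  step 19: row=20, L[20]='n', prepend. Next row=LF[20]=21
  step 20: row=21, L[21]='N', prepend. Next row=LF[21]=12
  step 21: row=12, L[12]='m', prepend. Next row=LF[12]=16
  step 22: row=16, L[16]='M', prepend. Next row=LF[16]=4
Reversed output: MmNnnnnmMnNMNmMNNMNmN$

Answer: MmNnnnnmMnNMNmMNNMNmN$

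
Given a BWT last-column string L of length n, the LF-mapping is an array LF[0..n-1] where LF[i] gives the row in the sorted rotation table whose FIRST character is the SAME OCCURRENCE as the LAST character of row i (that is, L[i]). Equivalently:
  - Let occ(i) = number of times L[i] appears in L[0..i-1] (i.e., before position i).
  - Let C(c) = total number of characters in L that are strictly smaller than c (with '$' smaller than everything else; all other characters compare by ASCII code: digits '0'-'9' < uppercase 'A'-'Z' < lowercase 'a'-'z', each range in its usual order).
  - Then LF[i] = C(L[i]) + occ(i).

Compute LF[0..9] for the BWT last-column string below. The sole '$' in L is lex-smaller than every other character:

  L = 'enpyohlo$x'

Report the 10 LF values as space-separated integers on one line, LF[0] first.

Char counts: '$':1, 'e':1, 'h':1, 'l':1, 'n':1, 'o':2, 'p':1, 'x':1, 'y':1
C (first-col start): C('$')=0, C('e')=1, C('h')=2, C('l')=3, C('n')=4, C('o')=5, C('p')=7, C('x')=8, C('y')=9
L[0]='e': occ=0, LF[0]=C('e')+0=1+0=1
L[1]='n': occ=0, LF[1]=C('n')+0=4+0=4
L[2]='p': occ=0, LF[2]=C('p')+0=7+0=7
L[3]='y': occ=0, LF[3]=C('y')+0=9+0=9
L[4]='o': occ=0, LF[4]=C('o')+0=5+0=5
L[5]='h': occ=0, LF[5]=C('h')+0=2+0=2
L[6]='l': occ=0, LF[6]=C('l')+0=3+0=3
L[7]='o': occ=1, LF[7]=C('o')+1=5+1=6
L[8]='$': occ=0, LF[8]=C('$')+0=0+0=0
L[9]='x': occ=0, LF[9]=C('x')+0=8+0=8

Answer: 1 4 7 9 5 2 3 6 0 8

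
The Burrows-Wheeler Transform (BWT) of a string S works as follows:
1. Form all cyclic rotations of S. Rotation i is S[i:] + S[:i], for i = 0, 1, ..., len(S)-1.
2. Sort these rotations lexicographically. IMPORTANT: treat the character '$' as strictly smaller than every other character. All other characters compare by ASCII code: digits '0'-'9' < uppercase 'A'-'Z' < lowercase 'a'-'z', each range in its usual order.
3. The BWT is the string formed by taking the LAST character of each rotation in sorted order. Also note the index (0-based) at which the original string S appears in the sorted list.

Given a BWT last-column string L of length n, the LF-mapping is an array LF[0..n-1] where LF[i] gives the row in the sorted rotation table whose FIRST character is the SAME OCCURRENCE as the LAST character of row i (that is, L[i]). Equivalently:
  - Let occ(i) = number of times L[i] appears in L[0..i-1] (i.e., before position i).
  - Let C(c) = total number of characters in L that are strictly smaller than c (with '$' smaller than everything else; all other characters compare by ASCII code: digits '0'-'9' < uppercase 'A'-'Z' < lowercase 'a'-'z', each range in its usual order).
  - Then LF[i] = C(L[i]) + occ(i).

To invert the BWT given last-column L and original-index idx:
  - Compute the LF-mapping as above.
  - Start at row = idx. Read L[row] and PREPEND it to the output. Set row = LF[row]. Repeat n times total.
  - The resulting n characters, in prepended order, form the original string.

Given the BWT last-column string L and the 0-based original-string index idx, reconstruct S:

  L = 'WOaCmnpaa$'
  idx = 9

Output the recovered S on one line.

Answer: panamaOCW$

Derivation:
LF mapping: 3 2 4 1 7 8 9 5 6 0
Walk LF starting at row 9, prepending L[row]:
  step 1: row=9, L[9]='$', prepend. Next row=LF[9]=0
  step 2: row=0, L[0]='W', prepend. Next row=LF[0]=3
  step 3: row=3, L[3]='C', prepend. Next row=LF[3]=1
  step 4: row=1, L[1]='O', prepend. Next row=LF[1]=2
  step 5: row=2, L[2]='a', prepend. Next row=LF[2]=4
  step 6: row=4, L[4]='m', prepend. Next row=LF[4]=7
  step 7: row=7, L[7]='a', prepend. Next row=LF[7]=5
  step 8: row=5, L[5]='n', prepend. Next row=LF[5]=8
  step 9: row=8, L[8]='a', prepend. Next row=LF[8]=6
  step 10: row=6, L[6]='p', prepend. Next row=LF[6]=9
Reversed output: panamaOCW$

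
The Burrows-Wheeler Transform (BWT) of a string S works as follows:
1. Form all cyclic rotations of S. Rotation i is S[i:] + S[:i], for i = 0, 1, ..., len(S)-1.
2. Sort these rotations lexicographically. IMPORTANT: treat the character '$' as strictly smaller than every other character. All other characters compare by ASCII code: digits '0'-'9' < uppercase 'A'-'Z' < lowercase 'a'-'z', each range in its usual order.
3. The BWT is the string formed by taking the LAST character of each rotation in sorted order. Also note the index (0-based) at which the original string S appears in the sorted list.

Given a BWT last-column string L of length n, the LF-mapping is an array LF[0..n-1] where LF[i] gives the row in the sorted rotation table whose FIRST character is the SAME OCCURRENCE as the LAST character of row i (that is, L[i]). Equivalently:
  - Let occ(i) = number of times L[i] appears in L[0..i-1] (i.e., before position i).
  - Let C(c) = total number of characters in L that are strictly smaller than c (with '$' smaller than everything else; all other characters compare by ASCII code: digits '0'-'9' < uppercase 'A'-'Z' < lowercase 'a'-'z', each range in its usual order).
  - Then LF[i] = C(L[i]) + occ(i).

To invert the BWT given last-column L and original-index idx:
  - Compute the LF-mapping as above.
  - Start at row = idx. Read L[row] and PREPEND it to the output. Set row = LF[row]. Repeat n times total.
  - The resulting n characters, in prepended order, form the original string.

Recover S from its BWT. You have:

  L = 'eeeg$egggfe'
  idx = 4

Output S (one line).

LF mapping: 1 2 3 7 0 4 8 9 10 6 5
Walk LF starting at row 4, prepending L[row]:
  step 1: row=4, L[4]='$', prepend. Next row=LF[4]=0
  step 2: row=0, L[0]='e', prepend. Next row=LF[0]=1
  step 3: row=1, L[1]='e', prepend. Next row=LF[1]=2
  step 4: row=2, L[2]='e', prepend. Next row=LF[2]=3
  step 5: row=3, L[3]='g', prepend. Next row=LF[3]=7
  step 6: row=7, L[7]='g', prepend. Next row=LF[7]=9
  step 7: row=9, L[9]='f', prepend. Next row=LF[9]=6
  step 8: row=6, L[6]='g', prepend. Next row=LF[6]=8
  step 9: row=8, L[8]='g', prepend. Next row=LF[8]=10
  step 10: row=10, L[10]='e', prepend. Next row=LF[10]=5
  step 11: row=5, L[5]='e', prepend. Next row=LF[5]=4
Reversed output: eeggfggeee$

Answer: eeggfggeee$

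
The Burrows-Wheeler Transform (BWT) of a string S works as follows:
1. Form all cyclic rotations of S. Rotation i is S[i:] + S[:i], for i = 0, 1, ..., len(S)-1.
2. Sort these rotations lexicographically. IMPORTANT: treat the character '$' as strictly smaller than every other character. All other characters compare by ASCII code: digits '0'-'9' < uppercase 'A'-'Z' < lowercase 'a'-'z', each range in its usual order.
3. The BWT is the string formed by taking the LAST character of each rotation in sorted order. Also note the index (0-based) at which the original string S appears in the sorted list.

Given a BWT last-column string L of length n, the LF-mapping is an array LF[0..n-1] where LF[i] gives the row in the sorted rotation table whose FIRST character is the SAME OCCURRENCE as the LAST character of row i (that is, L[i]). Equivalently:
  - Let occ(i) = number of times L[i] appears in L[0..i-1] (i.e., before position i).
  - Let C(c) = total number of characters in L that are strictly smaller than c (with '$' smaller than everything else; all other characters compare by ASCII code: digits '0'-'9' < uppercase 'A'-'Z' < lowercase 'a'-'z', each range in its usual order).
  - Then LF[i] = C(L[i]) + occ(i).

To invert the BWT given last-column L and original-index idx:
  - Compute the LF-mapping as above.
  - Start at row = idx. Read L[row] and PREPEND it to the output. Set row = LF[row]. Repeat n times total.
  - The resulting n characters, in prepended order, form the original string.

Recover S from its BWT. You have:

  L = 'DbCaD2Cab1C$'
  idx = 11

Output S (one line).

Answer: baC2Cb1aDCD$

Derivation:
LF mapping: 6 10 3 8 7 2 4 9 11 1 5 0
Walk LF starting at row 11, prepending L[row]:
  step 1: row=11, L[11]='$', prepend. Next row=LF[11]=0
  step 2: row=0, L[0]='D', prepend. Next row=LF[0]=6
  step 3: row=6, L[6]='C', prepend. Next row=LF[6]=4
  step 4: row=4, L[4]='D', prepend. Next row=LF[4]=7
  step 5: row=7, L[7]='a', prepend. Next row=LF[7]=9
  step 6: row=9, L[9]='1', prepend. Next row=LF[9]=1
  step 7: row=1, L[1]='b', prepend. Next row=LF[1]=10
  step 8: row=10, L[10]='C', prepend. Next row=LF[10]=5
  step 9: row=5, L[5]='2', prepend. Next row=LF[5]=2
  step 10: row=2, L[2]='C', prepend. Next row=LF[2]=3
  step 11: row=3, L[3]='a', prepend. Next row=LF[3]=8
  step 12: row=8, L[8]='b', prepend. Next row=LF[8]=11
Reversed output: baC2Cb1aDCD$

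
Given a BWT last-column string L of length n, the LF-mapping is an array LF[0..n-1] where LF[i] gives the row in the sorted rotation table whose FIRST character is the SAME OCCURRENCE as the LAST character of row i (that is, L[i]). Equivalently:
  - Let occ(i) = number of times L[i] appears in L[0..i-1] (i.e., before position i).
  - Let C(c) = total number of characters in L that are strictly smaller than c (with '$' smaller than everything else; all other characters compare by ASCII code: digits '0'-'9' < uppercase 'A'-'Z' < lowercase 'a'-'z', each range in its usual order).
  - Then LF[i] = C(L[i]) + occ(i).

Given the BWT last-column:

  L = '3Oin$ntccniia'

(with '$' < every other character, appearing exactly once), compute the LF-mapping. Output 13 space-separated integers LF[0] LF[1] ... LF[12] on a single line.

Char counts: '$':1, '3':1, 'O':1, 'a':1, 'c':2, 'i':3, 'n':3, 't':1
C (first-col start): C('$')=0, C('3')=1, C('O')=2, C('a')=3, C('c')=4, C('i')=6, C('n')=9, C('t')=12
L[0]='3': occ=0, LF[0]=C('3')+0=1+0=1
L[1]='O': occ=0, LF[1]=C('O')+0=2+0=2
L[2]='i': occ=0, LF[2]=C('i')+0=6+0=6
L[3]='n': occ=0, LF[3]=C('n')+0=9+0=9
L[4]='$': occ=0, LF[4]=C('$')+0=0+0=0
L[5]='n': occ=1, LF[5]=C('n')+1=9+1=10
L[6]='t': occ=0, LF[6]=C('t')+0=12+0=12
L[7]='c': occ=0, LF[7]=C('c')+0=4+0=4
L[8]='c': occ=1, LF[8]=C('c')+1=4+1=5
L[9]='n': occ=2, LF[9]=C('n')+2=9+2=11
L[10]='i': occ=1, LF[10]=C('i')+1=6+1=7
L[11]='i': occ=2, LF[11]=C('i')+2=6+2=8
L[12]='a': occ=0, LF[12]=C('a')+0=3+0=3

Answer: 1 2 6 9 0 10 12 4 5 11 7 8 3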